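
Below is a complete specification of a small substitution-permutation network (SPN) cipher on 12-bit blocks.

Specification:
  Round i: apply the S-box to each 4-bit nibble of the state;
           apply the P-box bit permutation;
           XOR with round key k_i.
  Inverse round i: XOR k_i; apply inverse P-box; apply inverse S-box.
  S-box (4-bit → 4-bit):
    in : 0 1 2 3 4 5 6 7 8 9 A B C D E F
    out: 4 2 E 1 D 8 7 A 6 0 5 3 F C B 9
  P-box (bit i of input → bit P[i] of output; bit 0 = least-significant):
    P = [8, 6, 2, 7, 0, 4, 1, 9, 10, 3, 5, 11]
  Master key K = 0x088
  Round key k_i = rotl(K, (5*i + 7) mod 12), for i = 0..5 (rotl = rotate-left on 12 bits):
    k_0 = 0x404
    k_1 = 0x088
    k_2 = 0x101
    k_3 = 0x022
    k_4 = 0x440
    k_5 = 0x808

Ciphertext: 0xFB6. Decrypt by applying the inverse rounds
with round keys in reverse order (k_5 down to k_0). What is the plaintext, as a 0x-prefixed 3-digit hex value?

0x6D6

s_0 = ciphertext = 0xFB6
s_1 = InvRound(s_0, k_5) = 0x624
s_2 = InvRound(s_1, k_4) = 0x058
s_3 = InvRound(s_2, k_3) = 0x881
s_4 = InvRound(s_3, k_2) = 0x59F
s_5 = InvRound(s_4, k_1) = 0x36A
s_6 = InvRound(s_5, k_0) = 0x6D6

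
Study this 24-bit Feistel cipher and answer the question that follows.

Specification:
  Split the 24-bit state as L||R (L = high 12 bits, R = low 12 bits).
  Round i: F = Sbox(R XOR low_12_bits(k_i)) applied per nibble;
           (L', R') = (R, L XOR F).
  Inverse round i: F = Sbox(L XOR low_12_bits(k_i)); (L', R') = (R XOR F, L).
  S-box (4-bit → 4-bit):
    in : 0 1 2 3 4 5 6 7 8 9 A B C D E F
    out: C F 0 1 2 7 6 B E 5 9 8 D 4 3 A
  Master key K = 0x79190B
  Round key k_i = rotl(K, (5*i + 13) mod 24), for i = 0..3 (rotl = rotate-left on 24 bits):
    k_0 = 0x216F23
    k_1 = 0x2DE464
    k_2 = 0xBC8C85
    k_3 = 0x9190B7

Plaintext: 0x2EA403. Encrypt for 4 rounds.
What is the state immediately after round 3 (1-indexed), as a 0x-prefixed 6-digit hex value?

0x7E3280

s_0 = plaintext = 0x2EA403
s_1 = Round(s_0, k_0) = 0x403AE6
s_2 = Round(s_1, k_1) = 0xAE67E3
s_3 = Round(s_2, k_2) = 0x7E3280
s_4 = Round(s_3, k_3) = 0x2807F8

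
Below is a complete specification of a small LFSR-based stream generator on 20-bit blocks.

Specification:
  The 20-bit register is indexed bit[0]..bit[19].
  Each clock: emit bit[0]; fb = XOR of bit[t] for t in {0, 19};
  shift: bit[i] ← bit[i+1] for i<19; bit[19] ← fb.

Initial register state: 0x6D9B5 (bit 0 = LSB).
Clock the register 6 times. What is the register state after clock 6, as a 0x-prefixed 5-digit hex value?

0x4DB66

reg_0 = 0x6D9B5
clock 1: out=1, reg = 0xB6CDA
clock 2: out=0, reg = 0xDB66D
clock 3: out=1, reg = 0x6DB36
clock 4: out=0, reg = 0x36D9B
clock 5: out=1, reg = 0x9B6CD
clock 6: out=1, reg = 0x4DB66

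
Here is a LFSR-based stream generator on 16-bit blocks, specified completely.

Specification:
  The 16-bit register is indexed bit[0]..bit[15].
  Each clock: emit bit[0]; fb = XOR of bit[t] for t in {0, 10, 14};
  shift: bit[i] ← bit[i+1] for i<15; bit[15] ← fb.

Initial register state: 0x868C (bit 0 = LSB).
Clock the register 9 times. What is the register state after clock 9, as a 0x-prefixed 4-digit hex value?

reg_0 = 0x868C
clock 1: out=0, reg = 0xC346
clock 2: out=0, reg = 0xE1A3
clock 3: out=1, reg = 0x70D1
clock 4: out=1, reg = 0x3868
clock 5: out=0, reg = 0x1C34
clock 6: out=0, reg = 0x8E1A
clock 7: out=0, reg = 0xC70D
clock 8: out=1, reg = 0xE386
clock 9: out=0, reg = 0xF1C3

0xF1C3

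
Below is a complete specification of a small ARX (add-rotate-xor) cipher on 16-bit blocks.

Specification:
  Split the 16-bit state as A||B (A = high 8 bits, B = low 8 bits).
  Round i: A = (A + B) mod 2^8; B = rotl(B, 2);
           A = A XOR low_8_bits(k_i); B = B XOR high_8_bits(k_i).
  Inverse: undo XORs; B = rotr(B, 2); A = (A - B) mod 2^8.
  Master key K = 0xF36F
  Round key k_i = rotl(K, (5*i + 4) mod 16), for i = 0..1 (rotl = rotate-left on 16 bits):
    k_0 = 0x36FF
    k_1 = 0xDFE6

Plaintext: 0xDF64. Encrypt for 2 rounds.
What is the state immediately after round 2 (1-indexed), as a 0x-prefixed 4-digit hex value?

s_0 = plaintext = 0xDF64
s_1 = Round(s_0, k_0) = 0xBCA7
s_2 = Round(s_1, k_1) = 0x8541

0x8541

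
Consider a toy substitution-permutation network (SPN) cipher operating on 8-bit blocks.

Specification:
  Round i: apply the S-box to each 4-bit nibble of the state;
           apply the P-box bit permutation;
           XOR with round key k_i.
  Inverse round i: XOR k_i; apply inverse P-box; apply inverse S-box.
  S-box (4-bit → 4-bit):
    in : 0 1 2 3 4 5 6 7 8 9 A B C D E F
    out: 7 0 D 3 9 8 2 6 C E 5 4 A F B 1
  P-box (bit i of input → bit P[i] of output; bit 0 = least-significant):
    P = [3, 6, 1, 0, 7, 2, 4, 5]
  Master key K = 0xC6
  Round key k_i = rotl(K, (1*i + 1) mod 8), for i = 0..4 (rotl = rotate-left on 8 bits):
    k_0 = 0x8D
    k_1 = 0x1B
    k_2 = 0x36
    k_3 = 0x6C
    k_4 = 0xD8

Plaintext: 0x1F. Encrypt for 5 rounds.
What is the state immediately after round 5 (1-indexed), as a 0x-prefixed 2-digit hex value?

s_0 = plaintext = 0x1F
s_1 = Round(s_0, k_0) = 0x85
s_2 = Round(s_1, k_1) = 0x2A
s_3 = Round(s_2, k_2) = 0x8C
s_4 = Round(s_3, k_3) = 0x1D
s_5 = Round(s_4, k_4) = 0x93

0x93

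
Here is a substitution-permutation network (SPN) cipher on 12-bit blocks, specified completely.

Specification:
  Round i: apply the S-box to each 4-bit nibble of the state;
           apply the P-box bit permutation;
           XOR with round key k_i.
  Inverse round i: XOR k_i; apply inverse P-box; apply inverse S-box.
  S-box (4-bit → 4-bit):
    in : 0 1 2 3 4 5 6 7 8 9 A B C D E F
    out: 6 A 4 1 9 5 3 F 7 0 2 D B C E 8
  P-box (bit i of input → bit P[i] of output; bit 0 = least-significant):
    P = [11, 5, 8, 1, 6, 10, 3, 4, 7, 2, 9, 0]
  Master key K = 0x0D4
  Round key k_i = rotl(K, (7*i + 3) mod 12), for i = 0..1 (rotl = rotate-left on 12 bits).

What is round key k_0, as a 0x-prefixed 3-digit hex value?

0x6A0

K = 0x0D4
k_0 = rotl(K, (7*0+3) mod 12) = rotl(K, 3) = 0x6A0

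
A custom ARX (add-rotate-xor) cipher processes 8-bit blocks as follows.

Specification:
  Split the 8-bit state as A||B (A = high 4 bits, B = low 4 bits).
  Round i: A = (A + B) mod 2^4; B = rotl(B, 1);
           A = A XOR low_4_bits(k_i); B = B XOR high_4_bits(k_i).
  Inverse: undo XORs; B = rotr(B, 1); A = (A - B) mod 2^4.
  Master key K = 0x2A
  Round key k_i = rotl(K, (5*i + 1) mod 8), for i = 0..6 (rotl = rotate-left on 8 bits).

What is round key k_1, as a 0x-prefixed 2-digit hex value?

0x8A

K = 0x2A
k_0 = rotl(K, (5*0+1) mod 8) = rotl(K, 1) = 0x54
k_1 = rotl(K, (5*1+1) mod 8) = rotl(K, 6) = 0x8A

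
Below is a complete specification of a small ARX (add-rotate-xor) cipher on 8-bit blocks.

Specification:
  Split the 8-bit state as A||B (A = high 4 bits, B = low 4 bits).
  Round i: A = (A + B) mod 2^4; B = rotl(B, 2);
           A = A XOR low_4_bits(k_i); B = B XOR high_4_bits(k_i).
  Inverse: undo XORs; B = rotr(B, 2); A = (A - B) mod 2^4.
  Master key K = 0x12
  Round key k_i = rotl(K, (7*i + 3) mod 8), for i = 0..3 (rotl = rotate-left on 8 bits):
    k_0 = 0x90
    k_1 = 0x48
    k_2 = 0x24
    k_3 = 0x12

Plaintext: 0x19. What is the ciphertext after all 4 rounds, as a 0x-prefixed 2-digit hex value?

s_0 = plaintext = 0x19
s_1 = Round(s_0, k_0) = 0xAF
s_2 = Round(s_1, k_1) = 0x1B
s_3 = Round(s_2, k_2) = 0x8C
s_4 = Round(s_3, k_3) = 0x62

0x62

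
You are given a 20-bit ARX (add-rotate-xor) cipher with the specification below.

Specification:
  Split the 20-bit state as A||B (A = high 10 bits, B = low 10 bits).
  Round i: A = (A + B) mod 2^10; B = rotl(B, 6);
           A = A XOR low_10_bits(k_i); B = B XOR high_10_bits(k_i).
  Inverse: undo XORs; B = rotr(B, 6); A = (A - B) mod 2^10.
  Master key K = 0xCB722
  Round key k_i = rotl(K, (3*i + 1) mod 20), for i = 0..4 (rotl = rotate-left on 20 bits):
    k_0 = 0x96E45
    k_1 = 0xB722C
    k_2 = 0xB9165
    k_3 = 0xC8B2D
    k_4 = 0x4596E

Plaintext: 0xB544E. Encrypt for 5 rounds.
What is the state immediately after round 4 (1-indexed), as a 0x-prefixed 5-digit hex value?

s_0 = plaintext = 0xB544E
s_1 = Round(s_0, k_0) = 0x599DF
s_2 = Round(s_1, k_1) = 0x5A501
s_3 = Round(s_2, k_2) = 0xC3EB4
s_4 = Round(s_3, k_3) = 0xBBA09
s_5 = Round(s_4, k_4) = 0x66776

0xBBA09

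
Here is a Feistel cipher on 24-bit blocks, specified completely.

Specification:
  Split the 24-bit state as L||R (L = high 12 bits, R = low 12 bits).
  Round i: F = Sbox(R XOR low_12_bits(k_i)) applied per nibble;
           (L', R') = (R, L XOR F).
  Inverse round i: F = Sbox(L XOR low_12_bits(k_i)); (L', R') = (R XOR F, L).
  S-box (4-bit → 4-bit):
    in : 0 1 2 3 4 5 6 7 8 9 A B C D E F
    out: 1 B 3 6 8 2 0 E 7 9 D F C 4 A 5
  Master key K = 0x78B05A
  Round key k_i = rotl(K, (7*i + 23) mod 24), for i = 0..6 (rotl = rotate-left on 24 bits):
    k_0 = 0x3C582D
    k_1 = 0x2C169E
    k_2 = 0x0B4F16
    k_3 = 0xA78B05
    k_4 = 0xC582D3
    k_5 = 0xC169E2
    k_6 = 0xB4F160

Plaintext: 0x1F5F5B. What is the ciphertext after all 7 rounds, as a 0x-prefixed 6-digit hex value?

s_0 = plaintext = 0x1F5F5B
s_1 = Round(s_0, k_0) = 0xF5BF15
s_2 = Round(s_1, k_1) = 0xF15624
s_3 = Round(s_2, k_2) = 0x624676
s_4 = Round(s_3, k_3) = 0x6762C2
s_5 = Round(s_4, k_4) = 0x2C27CD
s_6 = Round(s_5, k_5) = 0x7CD8F7
s_7 = Round(s_6, k_6) = 0x8F7E53

0x8F7E53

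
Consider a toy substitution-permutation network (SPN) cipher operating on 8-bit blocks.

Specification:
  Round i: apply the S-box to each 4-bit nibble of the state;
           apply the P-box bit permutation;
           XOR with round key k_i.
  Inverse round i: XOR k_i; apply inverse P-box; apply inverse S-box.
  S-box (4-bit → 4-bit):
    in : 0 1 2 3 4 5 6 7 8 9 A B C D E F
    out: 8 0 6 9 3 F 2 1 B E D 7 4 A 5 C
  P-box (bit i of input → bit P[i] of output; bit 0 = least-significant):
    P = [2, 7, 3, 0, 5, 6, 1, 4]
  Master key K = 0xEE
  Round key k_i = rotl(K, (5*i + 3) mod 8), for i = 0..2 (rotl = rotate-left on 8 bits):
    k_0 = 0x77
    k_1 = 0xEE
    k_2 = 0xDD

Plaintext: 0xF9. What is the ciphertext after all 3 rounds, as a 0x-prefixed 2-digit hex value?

s_0 = plaintext = 0xF9
s_1 = Round(s_0, k_0) = 0xEC
s_2 = Round(s_1, k_1) = 0xC4
s_3 = Round(s_2, k_2) = 0x5B

0x5B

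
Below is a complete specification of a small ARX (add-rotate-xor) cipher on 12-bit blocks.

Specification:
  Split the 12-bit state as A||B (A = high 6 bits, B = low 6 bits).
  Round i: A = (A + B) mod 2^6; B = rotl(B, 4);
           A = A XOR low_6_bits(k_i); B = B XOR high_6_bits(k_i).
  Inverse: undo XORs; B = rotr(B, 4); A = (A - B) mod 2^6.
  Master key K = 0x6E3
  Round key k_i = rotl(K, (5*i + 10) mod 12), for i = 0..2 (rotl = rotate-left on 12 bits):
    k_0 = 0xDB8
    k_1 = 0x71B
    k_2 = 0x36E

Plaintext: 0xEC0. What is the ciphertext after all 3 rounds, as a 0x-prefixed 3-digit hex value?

0xF51

s_0 = plaintext = 0xEC0
s_1 = Round(s_0, k_0) = 0x0F6
s_2 = Round(s_1, k_1) = 0x8B1
s_3 = Round(s_2, k_2) = 0xF51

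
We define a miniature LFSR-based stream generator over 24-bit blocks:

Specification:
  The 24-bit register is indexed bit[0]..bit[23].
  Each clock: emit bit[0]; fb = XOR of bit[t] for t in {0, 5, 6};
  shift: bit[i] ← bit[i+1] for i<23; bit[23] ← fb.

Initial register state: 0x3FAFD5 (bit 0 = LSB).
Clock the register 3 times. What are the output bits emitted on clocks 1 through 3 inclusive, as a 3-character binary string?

101

reg_0 = 0x3FAFD5
clock 1: out=1, reg = 0x1FD7EA
clock 2: out=0, reg = 0x0FEBF5
clock 3: out=1, reg = 0x87F5FA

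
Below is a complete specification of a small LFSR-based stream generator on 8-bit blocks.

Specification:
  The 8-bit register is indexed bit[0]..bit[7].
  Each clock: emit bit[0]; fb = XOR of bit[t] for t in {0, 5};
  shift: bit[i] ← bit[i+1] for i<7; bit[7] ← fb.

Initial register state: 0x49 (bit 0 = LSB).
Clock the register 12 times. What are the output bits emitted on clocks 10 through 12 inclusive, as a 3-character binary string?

100

reg_0 = 0x49
clock 1: out=1, reg = 0xA4
clock 2: out=0, reg = 0xD2
clock 3: out=0, reg = 0x69
clock 4: out=1, reg = 0x34
clock 5: out=0, reg = 0x9A
clock 6: out=0, reg = 0x4D
clock 7: out=1, reg = 0xA6
clock 8: out=0, reg = 0xD3
clock 9: out=1, reg = 0xE9
clock 10: out=1, reg = 0x74
clock 11: out=0, reg = 0xBA
clock 12: out=0, reg = 0xDD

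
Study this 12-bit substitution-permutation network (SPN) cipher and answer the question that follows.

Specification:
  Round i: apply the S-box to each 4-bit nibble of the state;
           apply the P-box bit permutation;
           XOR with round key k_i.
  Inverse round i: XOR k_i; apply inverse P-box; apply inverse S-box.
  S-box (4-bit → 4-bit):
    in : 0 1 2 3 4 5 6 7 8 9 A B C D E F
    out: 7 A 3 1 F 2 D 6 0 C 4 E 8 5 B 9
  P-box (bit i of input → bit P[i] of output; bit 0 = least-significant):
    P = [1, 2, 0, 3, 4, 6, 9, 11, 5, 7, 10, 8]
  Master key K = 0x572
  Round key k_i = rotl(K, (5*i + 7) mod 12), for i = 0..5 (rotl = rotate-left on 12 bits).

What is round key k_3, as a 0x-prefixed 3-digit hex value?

K = 0x572
k_0 = rotl(K, (5*0+7) mod 12) = rotl(K, 7) = 0x92B
k_1 = rotl(K, (5*1+7) mod 12) = rotl(K, 0) = 0x572
k_2 = rotl(K, (5*2+7) mod 12) = rotl(K, 5) = 0xE4A
k_3 = rotl(K, (5*3+7) mod 12) = rotl(K, 10) = 0x95C

0x95C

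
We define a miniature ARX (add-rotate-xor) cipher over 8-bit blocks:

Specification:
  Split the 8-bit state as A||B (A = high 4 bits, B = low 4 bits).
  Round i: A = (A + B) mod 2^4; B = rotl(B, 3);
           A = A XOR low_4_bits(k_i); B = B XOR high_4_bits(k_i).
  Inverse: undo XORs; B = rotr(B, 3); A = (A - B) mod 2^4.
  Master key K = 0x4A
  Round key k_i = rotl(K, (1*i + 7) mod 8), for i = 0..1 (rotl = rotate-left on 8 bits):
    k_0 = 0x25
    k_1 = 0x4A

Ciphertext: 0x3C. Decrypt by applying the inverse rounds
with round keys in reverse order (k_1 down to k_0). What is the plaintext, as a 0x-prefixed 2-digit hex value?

s_0 = ciphertext = 0x3C
s_1 = InvRound(s_0, k_1) = 0x81
s_2 = InvRound(s_1, k_0) = 0x76

0x76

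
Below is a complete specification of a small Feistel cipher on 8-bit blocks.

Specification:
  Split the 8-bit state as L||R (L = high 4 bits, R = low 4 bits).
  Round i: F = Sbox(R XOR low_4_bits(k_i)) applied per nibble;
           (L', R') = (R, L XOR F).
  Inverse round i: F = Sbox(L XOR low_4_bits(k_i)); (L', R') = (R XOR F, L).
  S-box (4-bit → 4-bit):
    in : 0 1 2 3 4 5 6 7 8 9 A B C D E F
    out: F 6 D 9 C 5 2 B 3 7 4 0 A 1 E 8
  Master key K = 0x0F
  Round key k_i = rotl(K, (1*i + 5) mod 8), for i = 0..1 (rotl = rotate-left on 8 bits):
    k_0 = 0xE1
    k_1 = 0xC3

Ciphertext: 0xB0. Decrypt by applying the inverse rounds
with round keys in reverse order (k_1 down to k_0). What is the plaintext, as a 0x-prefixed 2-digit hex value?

0x63

s_0 = ciphertext = 0xB0
s_1 = InvRound(s_0, k_1) = 0x3B
s_2 = InvRound(s_1, k_0) = 0x63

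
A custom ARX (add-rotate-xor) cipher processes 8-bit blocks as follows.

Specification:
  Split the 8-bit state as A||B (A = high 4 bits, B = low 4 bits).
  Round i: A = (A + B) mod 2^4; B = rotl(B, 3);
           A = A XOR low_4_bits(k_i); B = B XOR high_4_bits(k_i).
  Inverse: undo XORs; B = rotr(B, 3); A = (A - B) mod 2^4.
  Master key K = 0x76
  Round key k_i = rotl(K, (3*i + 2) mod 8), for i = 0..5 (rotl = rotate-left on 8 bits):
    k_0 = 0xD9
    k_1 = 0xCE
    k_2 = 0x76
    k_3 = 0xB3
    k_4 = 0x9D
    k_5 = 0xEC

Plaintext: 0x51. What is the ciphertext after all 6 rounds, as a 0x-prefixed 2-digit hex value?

0x84

s_0 = plaintext = 0x51
s_1 = Round(s_0, k_0) = 0xF5
s_2 = Round(s_1, k_1) = 0xA6
s_3 = Round(s_2, k_2) = 0x64
s_4 = Round(s_3, k_3) = 0x99
s_5 = Round(s_4, k_4) = 0xF5
s_6 = Round(s_5, k_5) = 0x84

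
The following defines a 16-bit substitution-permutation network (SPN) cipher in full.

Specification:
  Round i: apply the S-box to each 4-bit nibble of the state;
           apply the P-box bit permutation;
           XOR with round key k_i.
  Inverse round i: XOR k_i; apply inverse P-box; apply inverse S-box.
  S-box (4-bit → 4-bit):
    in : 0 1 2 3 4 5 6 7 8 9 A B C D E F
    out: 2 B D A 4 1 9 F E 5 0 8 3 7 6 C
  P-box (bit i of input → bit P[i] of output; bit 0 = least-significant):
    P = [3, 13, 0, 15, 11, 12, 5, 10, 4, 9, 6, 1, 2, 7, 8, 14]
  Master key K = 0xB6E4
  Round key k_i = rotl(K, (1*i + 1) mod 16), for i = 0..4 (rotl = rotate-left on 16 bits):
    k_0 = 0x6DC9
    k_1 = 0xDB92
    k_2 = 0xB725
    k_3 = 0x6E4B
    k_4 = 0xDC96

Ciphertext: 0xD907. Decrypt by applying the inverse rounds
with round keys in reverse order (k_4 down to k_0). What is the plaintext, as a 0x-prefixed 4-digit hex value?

s_0 = ciphertext = 0xD907
s_1 = InvRound(s_0, k_4) = 0xE5B4
s_2 = InvRound(s_1, k_3) = 0xD792
s_3 = InvRound(s_2, k_2) = 0x164E
s_4 = InvRound(s_3, k_1) = 0x7966
s_5 = InvRound(s_4, k_0) = 0xCB89

0xCB89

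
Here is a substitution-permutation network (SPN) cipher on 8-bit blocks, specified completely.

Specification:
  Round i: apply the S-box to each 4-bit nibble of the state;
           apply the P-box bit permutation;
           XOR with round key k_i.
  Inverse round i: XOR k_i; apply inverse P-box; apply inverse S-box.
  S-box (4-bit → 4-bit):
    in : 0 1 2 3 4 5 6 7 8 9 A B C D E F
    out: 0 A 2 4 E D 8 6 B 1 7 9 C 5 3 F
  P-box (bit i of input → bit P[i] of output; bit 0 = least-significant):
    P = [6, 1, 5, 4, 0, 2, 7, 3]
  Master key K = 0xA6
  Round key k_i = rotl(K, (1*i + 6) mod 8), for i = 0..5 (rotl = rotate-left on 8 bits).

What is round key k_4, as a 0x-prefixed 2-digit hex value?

0x9A

K = 0xA6
k_0 = rotl(K, (1*0+6) mod 8) = rotl(K, 6) = 0xA9
k_1 = rotl(K, (1*1+6) mod 8) = rotl(K, 7) = 0x53
k_2 = rotl(K, (1*2+6) mod 8) = rotl(K, 0) = 0xA6
k_3 = rotl(K, (1*3+6) mod 8) = rotl(K, 1) = 0x4D
k_4 = rotl(K, (1*4+6) mod 8) = rotl(K, 2) = 0x9A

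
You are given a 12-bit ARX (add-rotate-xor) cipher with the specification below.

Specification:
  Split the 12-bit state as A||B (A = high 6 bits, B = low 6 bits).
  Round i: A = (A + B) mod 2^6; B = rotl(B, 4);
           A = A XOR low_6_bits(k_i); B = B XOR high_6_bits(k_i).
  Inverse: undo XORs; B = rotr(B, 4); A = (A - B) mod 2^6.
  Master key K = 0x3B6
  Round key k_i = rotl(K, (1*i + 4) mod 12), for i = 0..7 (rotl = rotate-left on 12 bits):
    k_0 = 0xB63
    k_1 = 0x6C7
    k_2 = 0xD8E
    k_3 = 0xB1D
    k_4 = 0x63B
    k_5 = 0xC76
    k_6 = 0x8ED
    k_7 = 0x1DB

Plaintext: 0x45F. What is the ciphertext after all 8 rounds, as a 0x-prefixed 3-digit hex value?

0x7CD

s_0 = plaintext = 0x45F
s_1 = Round(s_0, k_0) = 0x4DA
s_2 = Round(s_1, k_1) = 0xABD
s_3 = Round(s_2, k_2) = 0xA69
s_4 = Round(s_3, k_3) = 0x3F6
s_5 = Round(s_4, k_4) = 0xFB5
s_6 = Round(s_5, k_5) = 0x16C
s_7 = Round(s_6, k_6) = 0x728
s_8 = Round(s_7, k_7) = 0x7CD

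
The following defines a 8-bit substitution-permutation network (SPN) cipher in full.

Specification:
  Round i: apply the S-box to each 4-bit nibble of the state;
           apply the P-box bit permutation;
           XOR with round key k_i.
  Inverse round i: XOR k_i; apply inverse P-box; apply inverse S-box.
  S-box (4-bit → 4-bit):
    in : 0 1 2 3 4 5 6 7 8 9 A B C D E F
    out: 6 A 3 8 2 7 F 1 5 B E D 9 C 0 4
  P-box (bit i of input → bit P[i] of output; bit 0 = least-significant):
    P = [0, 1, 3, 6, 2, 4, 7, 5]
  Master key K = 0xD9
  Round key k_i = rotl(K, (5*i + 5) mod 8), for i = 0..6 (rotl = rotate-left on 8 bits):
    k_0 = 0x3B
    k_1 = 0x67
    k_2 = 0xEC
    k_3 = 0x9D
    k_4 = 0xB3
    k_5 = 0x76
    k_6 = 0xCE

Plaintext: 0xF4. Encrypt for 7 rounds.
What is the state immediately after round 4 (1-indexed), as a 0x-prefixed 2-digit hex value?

s_0 = plaintext = 0xF4
s_1 = Round(s_0, k_0) = 0xB9
s_2 = Round(s_1, k_1) = 0x80
s_3 = Round(s_2, k_2) = 0x62
s_4 = Round(s_3, k_3) = 0x2A
s_5 = Round(s_4, k_4) = 0xED
s_6 = Round(s_5, k_5) = 0x3E
s_7 = Round(s_6, k_6) = 0xEE

0x2A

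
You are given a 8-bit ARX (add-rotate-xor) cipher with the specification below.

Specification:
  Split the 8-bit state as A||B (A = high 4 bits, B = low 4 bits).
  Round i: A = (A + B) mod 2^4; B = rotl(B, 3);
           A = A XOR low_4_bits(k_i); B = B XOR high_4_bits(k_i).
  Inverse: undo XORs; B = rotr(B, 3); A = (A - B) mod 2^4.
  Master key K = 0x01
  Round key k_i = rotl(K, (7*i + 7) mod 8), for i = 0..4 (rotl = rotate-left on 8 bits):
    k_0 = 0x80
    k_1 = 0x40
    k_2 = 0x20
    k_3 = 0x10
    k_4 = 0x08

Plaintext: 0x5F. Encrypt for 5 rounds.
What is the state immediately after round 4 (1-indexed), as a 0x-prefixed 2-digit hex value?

s_0 = plaintext = 0x5F
s_1 = Round(s_0, k_0) = 0x47
s_2 = Round(s_1, k_1) = 0xBF
s_3 = Round(s_2, k_2) = 0xAD
s_4 = Round(s_3, k_3) = 0x7F
s_5 = Round(s_4, k_4) = 0xEF

0x7F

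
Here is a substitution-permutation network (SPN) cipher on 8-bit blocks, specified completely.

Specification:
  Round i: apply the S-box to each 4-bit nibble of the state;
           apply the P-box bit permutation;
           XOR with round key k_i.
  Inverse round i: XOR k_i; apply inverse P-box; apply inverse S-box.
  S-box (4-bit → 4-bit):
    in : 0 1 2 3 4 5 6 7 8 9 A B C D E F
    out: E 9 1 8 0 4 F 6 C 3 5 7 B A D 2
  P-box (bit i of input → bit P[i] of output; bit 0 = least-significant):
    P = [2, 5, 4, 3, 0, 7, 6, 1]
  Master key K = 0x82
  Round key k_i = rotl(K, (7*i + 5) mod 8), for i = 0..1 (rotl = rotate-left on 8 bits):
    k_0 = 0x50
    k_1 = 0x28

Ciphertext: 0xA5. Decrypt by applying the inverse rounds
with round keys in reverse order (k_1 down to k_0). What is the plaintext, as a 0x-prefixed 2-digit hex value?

0xB4

s_0 = ciphertext = 0xA5
s_1 = InvRound(s_0, k_1) = 0x91
s_2 = InvRound(s_1, k_0) = 0xB4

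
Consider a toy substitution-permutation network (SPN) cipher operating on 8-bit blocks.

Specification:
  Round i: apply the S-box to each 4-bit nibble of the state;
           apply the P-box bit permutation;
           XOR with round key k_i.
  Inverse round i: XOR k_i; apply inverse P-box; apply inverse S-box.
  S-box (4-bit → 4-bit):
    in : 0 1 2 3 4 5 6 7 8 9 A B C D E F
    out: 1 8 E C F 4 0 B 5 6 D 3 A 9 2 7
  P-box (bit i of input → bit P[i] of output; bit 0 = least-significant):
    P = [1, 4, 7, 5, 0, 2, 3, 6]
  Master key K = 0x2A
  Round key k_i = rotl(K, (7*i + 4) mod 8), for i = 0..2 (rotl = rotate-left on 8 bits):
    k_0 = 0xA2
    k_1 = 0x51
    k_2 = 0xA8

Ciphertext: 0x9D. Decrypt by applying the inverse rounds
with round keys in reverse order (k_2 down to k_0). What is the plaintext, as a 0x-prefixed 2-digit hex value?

0xD3

s_0 = ciphertext = 0x9D
s_1 = InvRound(s_0, k_2) = 0xBC
s_2 = InvRound(s_1, k_1) = 0x43
s_3 = InvRound(s_2, k_0) = 0xD3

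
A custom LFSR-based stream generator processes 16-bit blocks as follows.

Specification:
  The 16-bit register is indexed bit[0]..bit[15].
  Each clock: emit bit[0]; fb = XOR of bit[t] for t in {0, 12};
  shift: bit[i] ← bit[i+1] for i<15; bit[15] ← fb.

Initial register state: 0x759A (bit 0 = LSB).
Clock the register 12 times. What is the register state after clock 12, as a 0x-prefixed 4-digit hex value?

0x14D7

reg_0 = 0x759A
clock 1: out=0, reg = 0xBACD
clock 2: out=1, reg = 0x5D66
clock 3: out=0, reg = 0xAEB3
clock 4: out=1, reg = 0xD759
clock 5: out=1, reg = 0x6BAC
clock 6: out=0, reg = 0x35D6
clock 7: out=0, reg = 0x9AEB
clock 8: out=1, reg = 0x4D75
clock 9: out=1, reg = 0xA6BA
clock 10: out=0, reg = 0x535D
clock 11: out=1, reg = 0x29AE
clock 12: out=0, reg = 0x14D7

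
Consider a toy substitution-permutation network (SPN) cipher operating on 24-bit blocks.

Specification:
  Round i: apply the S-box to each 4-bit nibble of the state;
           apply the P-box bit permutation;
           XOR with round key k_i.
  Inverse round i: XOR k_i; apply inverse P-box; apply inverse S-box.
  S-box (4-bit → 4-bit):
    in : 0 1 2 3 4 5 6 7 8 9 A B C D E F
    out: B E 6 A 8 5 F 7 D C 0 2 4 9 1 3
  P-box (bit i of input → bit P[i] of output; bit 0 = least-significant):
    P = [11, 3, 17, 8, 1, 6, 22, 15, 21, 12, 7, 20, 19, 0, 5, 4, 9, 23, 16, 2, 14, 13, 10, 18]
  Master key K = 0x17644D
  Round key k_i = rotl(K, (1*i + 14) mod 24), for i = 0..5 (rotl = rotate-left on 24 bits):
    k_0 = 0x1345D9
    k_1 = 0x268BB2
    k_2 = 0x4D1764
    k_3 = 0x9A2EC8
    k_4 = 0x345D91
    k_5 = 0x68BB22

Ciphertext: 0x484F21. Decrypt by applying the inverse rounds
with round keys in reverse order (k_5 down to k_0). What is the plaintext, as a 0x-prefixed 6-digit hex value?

s_0 = ciphertext = 0x484F21
s_1 = InvRound(s_0, k_5) = 0x7ABFDA
s_2 = InvRound(s_1, k_4) = 0x0EFA62
s_3 = InvRound(s_2, k_3) = 0x8BC1DB
s_4 = InvRound(s_3, k_2) = 0x801282
s_5 = InvRound(s_4, k_1) = 0x4B9F48
s_6 = InvRound(s_5, k_0) = 0xEE019E

0xEE019E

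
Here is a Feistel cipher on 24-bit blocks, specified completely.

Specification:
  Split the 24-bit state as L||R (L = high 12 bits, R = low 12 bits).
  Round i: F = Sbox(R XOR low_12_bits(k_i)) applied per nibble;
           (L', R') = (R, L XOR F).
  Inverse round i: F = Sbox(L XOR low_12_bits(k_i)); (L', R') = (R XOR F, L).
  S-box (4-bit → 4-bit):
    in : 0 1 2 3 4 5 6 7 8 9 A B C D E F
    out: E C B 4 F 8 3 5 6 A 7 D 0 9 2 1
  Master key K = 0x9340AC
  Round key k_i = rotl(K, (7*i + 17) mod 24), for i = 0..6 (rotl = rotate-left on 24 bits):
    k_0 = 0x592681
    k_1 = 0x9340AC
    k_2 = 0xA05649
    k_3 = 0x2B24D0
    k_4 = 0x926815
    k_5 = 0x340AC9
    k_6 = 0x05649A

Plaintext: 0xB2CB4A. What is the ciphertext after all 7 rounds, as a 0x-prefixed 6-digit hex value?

0x08509F

s_0 = plaintext = 0xB2CB4A
s_1 = Round(s_0, k_0) = 0xB4A221
s_2 = Round(s_1, k_1) = 0x221023
s_3 = Round(s_2, k_2) = 0x023116
s_4 = Round(s_3, k_3) = 0x116820
s_5 = Round(s_4, k_4) = 0x820F5E
s_6 = Round(s_5, k_5) = 0xF5E085
s_7 = Round(s_6, k_6) = 0x08509F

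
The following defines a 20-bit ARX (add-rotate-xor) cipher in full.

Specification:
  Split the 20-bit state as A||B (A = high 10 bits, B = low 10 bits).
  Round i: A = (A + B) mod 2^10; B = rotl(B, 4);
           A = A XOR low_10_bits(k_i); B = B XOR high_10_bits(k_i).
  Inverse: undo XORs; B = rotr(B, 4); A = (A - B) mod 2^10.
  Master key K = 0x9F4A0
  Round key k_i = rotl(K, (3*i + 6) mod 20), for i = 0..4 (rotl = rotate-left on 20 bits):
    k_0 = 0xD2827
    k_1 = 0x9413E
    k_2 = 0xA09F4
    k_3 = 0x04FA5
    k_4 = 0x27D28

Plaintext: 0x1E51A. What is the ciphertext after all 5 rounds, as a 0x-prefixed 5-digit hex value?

s_0 = plaintext = 0x1E51A
s_1 = Round(s_0, k_0) = 0x6D2EE
s_2 = Round(s_1, k_1) = 0x670BB
s_3 = Round(s_2, k_2) = 0xE8D30
s_4 = Round(s_3, k_3) = 0xDDB17
s_5 = Round(s_4, k_4) = 0xE95E3

0xE95E3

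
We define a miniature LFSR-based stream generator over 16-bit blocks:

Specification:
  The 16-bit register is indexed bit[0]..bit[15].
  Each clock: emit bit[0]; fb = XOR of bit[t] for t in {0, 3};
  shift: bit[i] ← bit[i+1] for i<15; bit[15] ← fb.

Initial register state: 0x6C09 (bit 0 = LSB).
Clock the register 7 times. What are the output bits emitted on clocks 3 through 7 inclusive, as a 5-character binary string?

reg_0 = 0x6C09
clock 1: out=1, reg = 0x3604
clock 2: out=0, reg = 0x1B02
clock 3: out=0, reg = 0x0D81
clock 4: out=1, reg = 0x86C0
clock 5: out=0, reg = 0x4360
clock 6: out=0, reg = 0x21B0
clock 7: out=0, reg = 0x10D8

01000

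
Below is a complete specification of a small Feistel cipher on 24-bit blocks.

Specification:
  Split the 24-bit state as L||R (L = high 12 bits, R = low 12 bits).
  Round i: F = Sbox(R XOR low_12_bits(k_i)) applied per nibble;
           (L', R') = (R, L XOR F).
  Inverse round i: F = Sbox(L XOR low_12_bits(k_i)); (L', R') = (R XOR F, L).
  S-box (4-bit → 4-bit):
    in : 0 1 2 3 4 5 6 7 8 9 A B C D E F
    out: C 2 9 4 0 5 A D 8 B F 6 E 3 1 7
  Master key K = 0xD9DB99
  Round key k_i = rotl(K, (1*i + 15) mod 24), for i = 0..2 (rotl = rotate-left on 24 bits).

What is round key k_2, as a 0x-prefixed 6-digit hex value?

K = 0xD9DB99
k_0 = rotl(K, (1*0+15) mod 24) = rotl(K, 15) = 0xCCECED
k_1 = rotl(K, (1*1+15) mod 24) = rotl(K, 16) = 0x99D9DB
k_2 = rotl(K, (1*2+15) mod 24) = rotl(K, 17) = 0x33B3B7

0x33B3B7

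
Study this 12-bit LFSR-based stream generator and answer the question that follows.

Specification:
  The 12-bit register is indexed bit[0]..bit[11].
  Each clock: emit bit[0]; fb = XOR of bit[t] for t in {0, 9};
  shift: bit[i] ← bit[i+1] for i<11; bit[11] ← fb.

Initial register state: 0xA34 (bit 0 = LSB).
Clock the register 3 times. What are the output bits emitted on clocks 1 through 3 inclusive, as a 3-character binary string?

reg_0 = 0xA34
clock 1: out=0, reg = 0xD1A
clock 2: out=0, reg = 0x68D
clock 3: out=1, reg = 0x346

001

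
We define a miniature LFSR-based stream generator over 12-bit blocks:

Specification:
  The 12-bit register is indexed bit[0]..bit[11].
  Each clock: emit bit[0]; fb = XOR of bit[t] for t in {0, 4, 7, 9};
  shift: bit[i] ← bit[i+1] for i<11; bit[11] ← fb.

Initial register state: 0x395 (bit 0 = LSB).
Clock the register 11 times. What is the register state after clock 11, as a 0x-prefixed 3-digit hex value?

reg_0 = 0x395
clock 1: out=1, reg = 0x1CA
clock 2: out=0, reg = 0x8E5
clock 3: out=1, reg = 0x472
clock 4: out=0, reg = 0xA39
clock 5: out=1, reg = 0xD1C
clock 6: out=0, reg = 0xE8E
clock 7: out=0, reg = 0x747
clock 8: out=1, reg = 0x3A3
clock 9: out=1, reg = 0x9D1
clock 10: out=1, reg = 0xCE8
clock 11: out=0, reg = 0xE74

0xE74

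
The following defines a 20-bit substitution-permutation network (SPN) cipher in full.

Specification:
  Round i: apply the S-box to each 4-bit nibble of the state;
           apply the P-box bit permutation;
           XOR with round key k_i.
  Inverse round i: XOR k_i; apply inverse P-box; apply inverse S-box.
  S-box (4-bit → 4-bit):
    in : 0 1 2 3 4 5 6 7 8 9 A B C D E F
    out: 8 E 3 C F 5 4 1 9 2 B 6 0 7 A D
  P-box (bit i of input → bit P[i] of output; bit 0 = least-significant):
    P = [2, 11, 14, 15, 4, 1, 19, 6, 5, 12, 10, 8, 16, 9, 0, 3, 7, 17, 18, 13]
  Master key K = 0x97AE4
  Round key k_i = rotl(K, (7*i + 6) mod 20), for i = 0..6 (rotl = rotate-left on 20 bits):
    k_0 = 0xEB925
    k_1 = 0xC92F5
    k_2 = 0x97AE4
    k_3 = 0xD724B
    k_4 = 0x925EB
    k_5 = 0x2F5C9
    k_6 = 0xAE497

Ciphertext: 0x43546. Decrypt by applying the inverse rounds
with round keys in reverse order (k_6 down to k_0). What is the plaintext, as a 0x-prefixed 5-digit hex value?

0x77AD8

s_0 = ciphertext = 0x43546
s_1 = InvRound(s_0, k_6) = 0xD6EF3
s_2 = InvRound(s_1, k_5) = 0xBAADE
s_3 = InvRound(s_2, k_4) = 0x9BF7A
s_4 = InvRound(s_3, k_3) = 0x66F71
s_5 = InvRound(s_4, k_2) = 0xD5157
s_6 = InvRound(s_5, k_1) = 0x72893
s_7 = InvRound(s_6, k_0) = 0x77AD8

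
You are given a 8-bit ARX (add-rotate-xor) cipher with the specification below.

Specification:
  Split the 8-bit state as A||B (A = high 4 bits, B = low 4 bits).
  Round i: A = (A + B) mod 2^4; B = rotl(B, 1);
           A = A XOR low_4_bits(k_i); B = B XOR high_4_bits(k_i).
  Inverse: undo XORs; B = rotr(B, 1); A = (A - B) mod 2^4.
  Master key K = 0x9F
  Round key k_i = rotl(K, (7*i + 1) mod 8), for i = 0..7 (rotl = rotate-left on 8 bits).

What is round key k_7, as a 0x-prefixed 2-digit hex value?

K = 0x9F
k_0 = rotl(K, (7*0+1) mod 8) = rotl(K, 1) = 0x3F
k_1 = rotl(K, (7*1+1) mod 8) = rotl(K, 0) = 0x9F
k_2 = rotl(K, (7*2+1) mod 8) = rotl(K, 7) = 0xCF
k_3 = rotl(K, (7*3+1) mod 8) = rotl(K, 6) = 0xE7
k_4 = rotl(K, (7*4+1) mod 8) = rotl(K, 5) = 0xF3
k_5 = rotl(K, (7*5+1) mod 8) = rotl(K, 4) = 0xF9
k_6 = rotl(K, (7*6+1) mod 8) = rotl(K, 3) = 0xFC
k_7 = rotl(K, (7*7+1) mod 8) = rotl(K, 2) = 0x7E

0x7E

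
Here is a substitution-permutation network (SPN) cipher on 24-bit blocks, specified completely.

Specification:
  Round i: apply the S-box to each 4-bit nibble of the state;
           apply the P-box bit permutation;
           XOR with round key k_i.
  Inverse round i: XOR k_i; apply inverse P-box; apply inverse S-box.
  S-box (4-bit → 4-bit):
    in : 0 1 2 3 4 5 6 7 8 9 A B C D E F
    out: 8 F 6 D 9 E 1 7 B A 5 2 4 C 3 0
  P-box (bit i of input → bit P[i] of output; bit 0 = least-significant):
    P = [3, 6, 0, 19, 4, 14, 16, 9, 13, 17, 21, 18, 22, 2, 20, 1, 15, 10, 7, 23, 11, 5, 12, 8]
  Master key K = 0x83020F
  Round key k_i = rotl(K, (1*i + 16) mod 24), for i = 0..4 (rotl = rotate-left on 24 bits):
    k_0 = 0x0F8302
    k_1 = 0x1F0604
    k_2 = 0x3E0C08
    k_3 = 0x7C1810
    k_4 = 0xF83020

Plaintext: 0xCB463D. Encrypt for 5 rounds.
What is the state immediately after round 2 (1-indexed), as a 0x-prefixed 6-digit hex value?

s_0 = plaintext = 0xCB463D
s_1 = Round(s_0, k_0) = 0x46B511
s_2 = Round(s_1, k_1) = 0x30CD59
s_3 = Round(s_2, k_2) = 0x835748
s_4 = Round(s_3, k_3) = 0xC6B3EE
s_5 = Round(s_4, k_4) = 0xDCC07C

0x30CD59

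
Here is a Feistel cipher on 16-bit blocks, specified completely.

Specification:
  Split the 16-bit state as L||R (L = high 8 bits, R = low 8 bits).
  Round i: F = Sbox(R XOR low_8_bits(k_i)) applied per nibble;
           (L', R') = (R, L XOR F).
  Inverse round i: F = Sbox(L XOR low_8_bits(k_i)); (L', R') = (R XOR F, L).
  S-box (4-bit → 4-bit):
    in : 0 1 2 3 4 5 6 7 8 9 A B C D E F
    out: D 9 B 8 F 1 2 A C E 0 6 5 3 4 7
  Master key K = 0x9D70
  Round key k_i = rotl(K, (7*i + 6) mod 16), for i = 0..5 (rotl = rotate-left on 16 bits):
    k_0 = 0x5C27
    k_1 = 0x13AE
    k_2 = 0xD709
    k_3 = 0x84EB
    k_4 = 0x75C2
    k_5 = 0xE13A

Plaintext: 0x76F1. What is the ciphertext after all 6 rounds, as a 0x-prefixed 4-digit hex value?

0x9EE6

s_0 = plaintext = 0x76F1
s_1 = Round(s_0, k_0) = 0xF144
s_2 = Round(s_1, k_1) = 0x44B1
s_3 = Round(s_2, k_2) = 0xB128
s_4 = Round(s_3, k_3) = 0x28E9
s_5 = Round(s_4, k_4) = 0xE99E
s_6 = Round(s_5, k_5) = 0x9EE6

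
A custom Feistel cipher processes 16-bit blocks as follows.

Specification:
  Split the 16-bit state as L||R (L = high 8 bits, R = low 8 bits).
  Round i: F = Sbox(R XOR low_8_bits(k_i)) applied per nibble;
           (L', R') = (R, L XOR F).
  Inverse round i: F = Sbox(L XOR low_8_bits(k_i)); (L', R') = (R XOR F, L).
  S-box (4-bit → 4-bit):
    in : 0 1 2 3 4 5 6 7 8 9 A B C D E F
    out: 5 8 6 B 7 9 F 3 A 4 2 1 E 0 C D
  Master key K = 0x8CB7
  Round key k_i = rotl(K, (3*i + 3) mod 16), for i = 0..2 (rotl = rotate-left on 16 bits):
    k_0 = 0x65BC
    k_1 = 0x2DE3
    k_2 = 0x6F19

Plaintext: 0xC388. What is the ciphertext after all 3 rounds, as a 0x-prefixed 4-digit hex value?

s_0 = plaintext = 0xC388
s_1 = Round(s_0, k_0) = 0x8874
s_2 = Round(s_1, k_1) = 0x74CB
s_3 = Round(s_2, k_2) = 0xCB72

0xCB72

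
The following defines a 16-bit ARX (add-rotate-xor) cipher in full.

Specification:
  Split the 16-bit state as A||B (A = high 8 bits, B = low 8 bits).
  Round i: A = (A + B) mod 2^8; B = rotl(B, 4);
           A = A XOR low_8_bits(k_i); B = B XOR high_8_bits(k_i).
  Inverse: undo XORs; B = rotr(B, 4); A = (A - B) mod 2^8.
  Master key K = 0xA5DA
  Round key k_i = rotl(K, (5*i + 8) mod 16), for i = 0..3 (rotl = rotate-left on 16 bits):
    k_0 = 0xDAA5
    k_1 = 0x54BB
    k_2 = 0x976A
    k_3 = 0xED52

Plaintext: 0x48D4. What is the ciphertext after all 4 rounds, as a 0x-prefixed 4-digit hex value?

s_0 = plaintext = 0x48D4
s_1 = Round(s_0, k_0) = 0xB997
s_2 = Round(s_1, k_1) = 0xEB2D
s_3 = Round(s_2, k_2) = 0x7245
s_4 = Round(s_3, k_3) = 0xE5B9

0xE5B9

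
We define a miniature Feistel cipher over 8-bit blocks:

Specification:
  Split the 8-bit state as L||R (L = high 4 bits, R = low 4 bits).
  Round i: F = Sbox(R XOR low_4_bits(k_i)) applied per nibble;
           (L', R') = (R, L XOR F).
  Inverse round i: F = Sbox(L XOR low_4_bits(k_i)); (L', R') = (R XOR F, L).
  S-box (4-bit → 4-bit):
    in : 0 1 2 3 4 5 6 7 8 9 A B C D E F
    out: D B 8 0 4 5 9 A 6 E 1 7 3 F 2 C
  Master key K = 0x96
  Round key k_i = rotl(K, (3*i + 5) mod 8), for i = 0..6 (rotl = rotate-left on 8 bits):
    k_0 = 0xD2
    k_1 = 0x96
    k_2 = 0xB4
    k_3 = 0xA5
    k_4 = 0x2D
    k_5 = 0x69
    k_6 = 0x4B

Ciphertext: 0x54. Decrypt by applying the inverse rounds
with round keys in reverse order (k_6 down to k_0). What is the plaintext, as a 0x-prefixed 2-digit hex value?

0x81

s_0 = ciphertext = 0x54
s_1 = InvRound(s_0, k_6) = 0x65
s_2 = InvRound(s_1, k_5) = 0x96
s_3 = InvRound(s_2, k_4) = 0x29
s_4 = InvRound(s_3, k_3) = 0x32
s_5 = InvRound(s_4, k_2) = 0x83
s_6 = InvRound(s_5, k_1) = 0x18
s_7 = InvRound(s_6, k_0) = 0x81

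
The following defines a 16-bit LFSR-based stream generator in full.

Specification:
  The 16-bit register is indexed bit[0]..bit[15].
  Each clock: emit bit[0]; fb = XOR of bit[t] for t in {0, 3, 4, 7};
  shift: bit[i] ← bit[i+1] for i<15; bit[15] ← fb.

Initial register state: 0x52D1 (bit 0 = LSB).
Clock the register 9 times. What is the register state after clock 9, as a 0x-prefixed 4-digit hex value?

0x81A9

reg_0 = 0x52D1
clock 1: out=1, reg = 0xA968
clock 2: out=0, reg = 0xD4B4
clock 3: out=0, reg = 0x6A5A
clock 4: out=0, reg = 0x352D
clock 5: out=1, reg = 0x1A96
clock 6: out=0, reg = 0x0D4B
clock 7: out=1, reg = 0x06A5
clock 8: out=1, reg = 0x0352
clock 9: out=0, reg = 0x81A9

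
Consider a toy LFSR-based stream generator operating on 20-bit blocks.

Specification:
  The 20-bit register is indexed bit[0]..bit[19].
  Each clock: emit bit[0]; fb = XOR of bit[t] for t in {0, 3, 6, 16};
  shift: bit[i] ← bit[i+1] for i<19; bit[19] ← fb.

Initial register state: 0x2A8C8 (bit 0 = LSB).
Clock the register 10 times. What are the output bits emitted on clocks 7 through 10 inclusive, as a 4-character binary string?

reg_0 = 0x2A8C8
clock 1: out=0, reg = 0x15464
clock 2: out=0, reg = 0x0AA32
clock 3: out=0, reg = 0x05519
clock 4: out=1, reg = 0x02A8C
clock 5: out=0, reg = 0x81546
clock 6: out=0, reg = 0xC0AA3
clock 7: out=1, reg = 0xE0551
clock 8: out=1, reg = 0x702A8
clock 9: out=0, reg = 0x38154
clock 10: out=0, reg = 0x1C0AA

1100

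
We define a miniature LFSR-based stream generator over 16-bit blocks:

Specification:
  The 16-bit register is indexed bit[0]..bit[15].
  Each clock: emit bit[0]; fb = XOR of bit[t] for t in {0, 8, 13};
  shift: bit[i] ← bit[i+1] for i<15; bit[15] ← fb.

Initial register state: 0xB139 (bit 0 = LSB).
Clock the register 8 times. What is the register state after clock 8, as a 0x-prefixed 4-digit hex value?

0xA5B1

reg_0 = 0xB139
clock 1: out=1, reg = 0xD89C
clock 2: out=0, reg = 0x6C4E
clock 3: out=0, reg = 0xB627
clock 4: out=1, reg = 0x5B13
clock 5: out=1, reg = 0x2D89
clock 6: out=1, reg = 0x96C4
clock 7: out=0, reg = 0x4B62
clock 8: out=0, reg = 0xA5B1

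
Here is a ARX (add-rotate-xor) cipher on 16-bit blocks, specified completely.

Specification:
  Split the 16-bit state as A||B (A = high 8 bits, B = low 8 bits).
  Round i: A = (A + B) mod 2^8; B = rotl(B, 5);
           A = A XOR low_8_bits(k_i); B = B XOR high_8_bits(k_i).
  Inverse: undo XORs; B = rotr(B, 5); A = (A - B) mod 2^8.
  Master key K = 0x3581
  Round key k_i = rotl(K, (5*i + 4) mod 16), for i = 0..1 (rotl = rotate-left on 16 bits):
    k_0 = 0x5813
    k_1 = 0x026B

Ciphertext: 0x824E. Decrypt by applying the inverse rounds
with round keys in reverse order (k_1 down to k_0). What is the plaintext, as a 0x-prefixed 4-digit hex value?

0xC3D1

s_0 = ciphertext = 0x824E
s_1 = InvRound(s_0, k_1) = 0x8762
s_2 = InvRound(s_1, k_0) = 0xC3D1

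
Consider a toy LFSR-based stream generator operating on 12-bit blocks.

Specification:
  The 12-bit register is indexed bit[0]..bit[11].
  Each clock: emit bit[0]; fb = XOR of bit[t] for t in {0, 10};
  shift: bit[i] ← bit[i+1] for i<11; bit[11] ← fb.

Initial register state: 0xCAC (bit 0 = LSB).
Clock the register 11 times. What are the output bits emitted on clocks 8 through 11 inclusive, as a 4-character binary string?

reg_0 = 0xCAC
clock 1: out=0, reg = 0xE56
clock 2: out=0, reg = 0xF2B
clock 3: out=1, reg = 0x795
clock 4: out=1, reg = 0x3CA
clock 5: out=0, reg = 0x1E5
clock 6: out=1, reg = 0x8F2
clock 7: out=0, reg = 0x479
clock 8: out=1, reg = 0x23C
clock 9: out=0, reg = 0x11E
clock 10: out=0, reg = 0x08F
clock 11: out=1, reg = 0x847

1001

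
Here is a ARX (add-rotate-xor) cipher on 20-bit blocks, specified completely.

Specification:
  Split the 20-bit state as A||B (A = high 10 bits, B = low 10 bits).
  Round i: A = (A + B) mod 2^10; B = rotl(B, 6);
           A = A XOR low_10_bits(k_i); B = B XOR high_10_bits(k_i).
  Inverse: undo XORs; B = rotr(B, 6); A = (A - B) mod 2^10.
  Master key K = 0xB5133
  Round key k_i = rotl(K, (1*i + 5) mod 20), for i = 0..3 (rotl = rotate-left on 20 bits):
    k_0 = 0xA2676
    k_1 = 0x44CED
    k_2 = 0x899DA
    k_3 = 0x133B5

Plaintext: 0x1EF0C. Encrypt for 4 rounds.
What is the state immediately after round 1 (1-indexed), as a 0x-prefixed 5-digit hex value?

s_0 = plaintext = 0x1EF0C
s_1 = Round(s_0, k_0) = 0x7C5B9
s_2 = Round(s_1, k_1) = 0xD1F48
s_3 = Round(s_2, k_2) = 0xD5412
s_4 = Round(s_3, k_3) = 0x348CD

0x7C5B9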